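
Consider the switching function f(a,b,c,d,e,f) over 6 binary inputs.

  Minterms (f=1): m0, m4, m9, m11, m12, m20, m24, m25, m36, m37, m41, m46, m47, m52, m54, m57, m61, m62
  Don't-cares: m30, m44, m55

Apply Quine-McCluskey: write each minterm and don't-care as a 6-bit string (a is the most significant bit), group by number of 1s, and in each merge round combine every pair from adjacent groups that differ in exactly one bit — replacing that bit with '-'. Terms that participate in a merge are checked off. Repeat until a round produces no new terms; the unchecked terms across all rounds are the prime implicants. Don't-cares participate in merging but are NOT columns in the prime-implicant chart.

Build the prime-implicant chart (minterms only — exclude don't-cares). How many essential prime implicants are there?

9

Round 0: 000000✓ 000100✓ 001001✓ 001011✓ 001100✓ 010100✓ 011000✓ 011001✓ 011110✓ 100100✓ 100101✓ 101001✓ 101100✓ 101110✓ 101111✓ 110100✓ 110110✓ 110111✓ 111001✓ 111101✓ 111110✓
Round 1: -00100✓ -01001✓ -01100✓ -10100✓ -11001✓ -11110 0-0100✓ 0-1001✓ 00-100✓ 000-00 0010-1 01100- 1-0100✓ 1-1001✓ 1-1110 10-100✓ 10010- 1011-0 10111- 11-110 1101-0 11011- 111-01
Round 2: --0100 --1001 -0-100
PIs = {--0100, --1001, -0-100, -11110, 000-00, 0010-1, 01100-, 1-1110, 10010-, 1011-0, 10111-, 11-110, 1101-0, 11011-, 111-01}
Coverage chart:
  m0: 000-00 ←essential
  m4: --0100,-0-100,000-00
  m9: --1001,0010-1
  m11: 0010-1 ←essential
  m12: -0-100 ←essential
  m20: --0100 ←essential
  m24: 01100- ←essential
  m25: --1001,01100-
  m36: --0100,-0-100,10010-
  m37: 10010- ←essential
  m41: --1001 ←essential
  m46: 1-1110,1011-0,10111-
  m47: 10111- ←essential
  m52: --0100,1101-0
  m54: 11-110,1101-0,11011-
  m57: --1001,111-01
  m61: 111-01 ←essential
  m62: -11110,1-1110,11-110
Essential: --0100, --1001, -0-100, 000-00, 0010-1, 01100-, 10010-, 10111-, 111-01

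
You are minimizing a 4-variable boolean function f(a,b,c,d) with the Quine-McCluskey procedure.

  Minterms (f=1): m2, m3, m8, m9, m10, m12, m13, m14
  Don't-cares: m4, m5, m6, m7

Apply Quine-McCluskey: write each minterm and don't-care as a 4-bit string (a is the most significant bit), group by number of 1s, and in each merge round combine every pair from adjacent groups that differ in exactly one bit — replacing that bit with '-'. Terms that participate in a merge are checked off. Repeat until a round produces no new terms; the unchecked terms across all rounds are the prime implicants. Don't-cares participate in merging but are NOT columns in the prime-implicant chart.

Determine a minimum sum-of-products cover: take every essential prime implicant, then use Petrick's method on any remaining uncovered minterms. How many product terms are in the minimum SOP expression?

3

[col 0] 0010*, 0011*, 0100*, 0101*, 0110*, 0111*, 1000*, 1001*, 1010*, 1100*, 1101*, 1110*
[col 1] -010*, -100*, -101*, -110*, 0-10*, 0-11*, 001-*, 01-0*, 01-1*, 010-*, 011-*, 1-00*, 1-01*, 1-10*, 10-0*, 100-*, 11-0*, 110-*
[col 2] --10, -1-0, -10-, 0-1-, 01--, 1--0, 1-0-
Prime implicants: --10, -1-0, -10-, 0-1-, 01--, 1--0, 1-0-
PI chart (minterm → PIs covering it):
  2 | --10,0-1-
  3 | 0-1-  (sole → essential)
  8 | 1--0,1-0-
  9 | 1-0-  (sole → essential)
  10 | --10,1--0
  12 | -1-0,-10-,1--0,1-0-
  13 | -10-,1-0-
  14 | --10,-1-0,1--0
Essential prime implicants: 0-1-, 1-0-
Petrick residual → --10
Minimum SOP uses 3 PIs: cd' + a'c + ac'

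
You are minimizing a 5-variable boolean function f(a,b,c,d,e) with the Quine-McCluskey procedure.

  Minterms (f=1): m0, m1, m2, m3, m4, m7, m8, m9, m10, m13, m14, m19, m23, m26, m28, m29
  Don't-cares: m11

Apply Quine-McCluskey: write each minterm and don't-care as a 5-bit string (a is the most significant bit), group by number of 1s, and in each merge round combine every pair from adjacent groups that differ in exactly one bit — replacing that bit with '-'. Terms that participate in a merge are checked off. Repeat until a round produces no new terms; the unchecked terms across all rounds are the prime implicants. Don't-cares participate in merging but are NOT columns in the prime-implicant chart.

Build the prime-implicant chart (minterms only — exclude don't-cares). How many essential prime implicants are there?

6

Round 0: 00000✓ 00001✓ 00010✓ 00011✓ 00100✓ 00111✓ 01000✓ 01001✓ 01010✓ 01011✓ 01101✓ 01110✓ 10011✓ 10111✓ 11010✓ 11100✓ 11101✓
Round 1: -0011✓ -0111✓ -1010 -1101 0-000✓ 0-001✓ 0-010✓ 0-011✓ 00-00 00-11✓ 000-0✓ 000-1✓ 0000-✓ 0001-✓ 01-01 01-10 010-0✓ 010-1✓ 0100-✓ 0101-✓ 10-11✓ 1110-
Round 2: -0-11 0-0-0✓ 0-0-1✓ 0-00-✓ 0-01-✓ 000--✓ 010--✓
Round 3: 0-0--
PIs = {-0-11, -1010, -1101, 0-0--, 00-00, 01-01, 01-10, 1110-}
Coverage chart:
  m0: 0-0--,00-00
  m1: 0-0-- ←essential
  m2: 0-0-- ←essential
  m3: -0-11,0-0--
  m4: 00-00 ←essential
  m7: -0-11 ←essential
  m8: 0-0-- ←essential
  m9: 0-0--,01-01
  m10: -1010,0-0--,01-10
  m13: -1101,01-01
  m14: 01-10 ←essential
  m19: -0-11 ←essential
  m23: -0-11 ←essential
  m26: -1010 ←essential
  m28: 1110- ←essential
  m29: -1101,1110-
Essential: -0-11, -1010, 0-0--, 00-00, 01-10, 1110-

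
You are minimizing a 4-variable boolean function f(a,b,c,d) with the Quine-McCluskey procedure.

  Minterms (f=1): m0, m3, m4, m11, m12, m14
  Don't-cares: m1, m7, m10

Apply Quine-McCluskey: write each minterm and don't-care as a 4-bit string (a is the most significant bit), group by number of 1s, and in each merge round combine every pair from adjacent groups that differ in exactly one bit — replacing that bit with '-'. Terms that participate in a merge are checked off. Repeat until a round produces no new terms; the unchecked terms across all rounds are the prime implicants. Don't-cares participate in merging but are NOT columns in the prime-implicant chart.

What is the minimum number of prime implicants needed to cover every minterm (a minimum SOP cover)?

3

size-2^0 implicants → 0000(✓)  0001(✓)  0011(✓)  0100(✓)  0111(✓)  1010(✓)  1011(✓)  1100(✓)  1110(✓)
size-2^1 implicants → -011  -100  0-00  0-11  00-1  000-  1-10  101-  11-0
Unchecked terms (primes): -011, -100, 0-00, 0-11, 00-1, 000-, 1-10, 101-, 11-0
Minterm coverage:
  m0 ⊆ 0-00,000-
  m3 ⊆ -011,0-11,00-1
  m4 ⊆ -100,0-00
  m11 ⊆ -011,101-
  m12 ⊆ -100,11-0
  m14 ⊆ 1-10,11-0
(no essential prime implicants)
Petrick residual → -011, 0-00, 11-0
Cover = b'cd + a'c'd' + abd'  |cover|=3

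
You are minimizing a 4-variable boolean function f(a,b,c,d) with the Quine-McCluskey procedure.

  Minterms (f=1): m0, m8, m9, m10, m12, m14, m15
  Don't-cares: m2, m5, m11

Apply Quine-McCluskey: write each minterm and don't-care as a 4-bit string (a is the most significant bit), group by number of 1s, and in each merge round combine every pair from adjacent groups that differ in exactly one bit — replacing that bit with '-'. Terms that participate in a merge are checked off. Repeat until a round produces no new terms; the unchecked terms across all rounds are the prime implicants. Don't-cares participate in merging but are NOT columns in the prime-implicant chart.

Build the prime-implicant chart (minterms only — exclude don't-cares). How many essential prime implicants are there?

4

Round 0: 0000✓ 0010✓ 0101 1000✓ 1001✓ 1010✓ 1011✓ 1100✓ 1110✓ 1111✓
Round 1: -000✓ -010✓ 00-0✓ 1-00✓ 1-10✓ 1-11✓ 10-0✓ 10-1✓ 100-✓ 101-✓ 11-0✓ 111-✓
Round 2: -0-0 1--0 1-1- 10--
PIs = {-0-0, 0101, 1--0, 1-1-, 10--}
Coverage chart:
  m0: -0-0 ←essential
  m8: -0-0,1--0,10--
  m9: 10-- ←essential
  m10: -0-0,1--0,1-1-,10--
  m12: 1--0 ←essential
  m14: 1--0,1-1-
  m15: 1-1- ←essential
Essential: -0-0, 1--0, 1-1-, 10--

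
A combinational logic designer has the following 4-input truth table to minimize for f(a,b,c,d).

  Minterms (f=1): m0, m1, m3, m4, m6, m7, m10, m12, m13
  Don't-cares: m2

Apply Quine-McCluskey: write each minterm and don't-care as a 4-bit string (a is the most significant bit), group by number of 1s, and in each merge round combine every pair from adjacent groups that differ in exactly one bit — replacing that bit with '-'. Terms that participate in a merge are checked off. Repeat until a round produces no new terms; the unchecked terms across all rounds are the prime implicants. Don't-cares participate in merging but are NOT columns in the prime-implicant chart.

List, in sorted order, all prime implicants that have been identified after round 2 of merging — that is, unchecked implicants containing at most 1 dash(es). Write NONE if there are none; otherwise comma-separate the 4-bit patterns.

-010, -100, 110-

size-2^0 implicants → 0000(✓)  0001(✓)  0010(✓)  0011(✓)  0100(✓)  0110(✓)  0111(✓)  1010(✓)  1100(✓)  1101(✓)
size-2^1 implicants → -010  -100  0-00(✓)  0-10(✓)  0-11(✓)  00-0(✓)  00-1(✓)  000-(✓)  001-(✓)  01-0(✓)  011-(✓)  110-
size-2^2 implicants → 0--0  0-1-  00--
Unchecked terms (primes): -010, -100, 0--0, 0-1-, 00--, 110-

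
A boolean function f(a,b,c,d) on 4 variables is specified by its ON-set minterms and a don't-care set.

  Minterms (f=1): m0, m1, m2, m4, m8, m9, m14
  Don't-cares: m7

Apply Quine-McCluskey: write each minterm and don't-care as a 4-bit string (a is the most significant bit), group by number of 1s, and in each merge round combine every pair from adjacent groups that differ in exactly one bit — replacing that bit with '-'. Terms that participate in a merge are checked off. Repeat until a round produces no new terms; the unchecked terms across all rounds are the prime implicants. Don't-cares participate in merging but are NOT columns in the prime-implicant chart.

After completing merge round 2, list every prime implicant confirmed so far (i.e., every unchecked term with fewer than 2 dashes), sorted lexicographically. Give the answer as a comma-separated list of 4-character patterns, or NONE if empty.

0-00, 00-0, 0111, 1110

Round 0: 0000✓ 0001✓ 0010✓ 0100✓ 0111 1000✓ 1001✓ 1110
Round 1: -000✓ -001✓ 0-00 00-0 000-✓ 100-✓
Round 2: -00-
PIs = {-00-, 0-00, 00-0, 0111, 1110}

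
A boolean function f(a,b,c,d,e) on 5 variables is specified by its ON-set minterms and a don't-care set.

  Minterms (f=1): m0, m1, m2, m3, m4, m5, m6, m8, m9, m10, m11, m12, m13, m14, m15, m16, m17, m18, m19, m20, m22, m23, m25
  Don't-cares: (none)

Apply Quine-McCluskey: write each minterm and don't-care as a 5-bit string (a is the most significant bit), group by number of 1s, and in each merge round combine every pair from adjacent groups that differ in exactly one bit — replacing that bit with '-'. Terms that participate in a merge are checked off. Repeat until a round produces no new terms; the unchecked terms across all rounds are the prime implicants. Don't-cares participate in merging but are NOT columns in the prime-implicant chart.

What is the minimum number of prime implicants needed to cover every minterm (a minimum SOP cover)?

Round 0: 00000✓ 00001✓ 00010✓ 00011✓ 00100✓ 00101✓ 00110✓ 01000✓ 01001✓ 01010✓ 01011✓ 01100✓ 01101✓ 01110✓ 01111✓ 10000✓ 10001✓ 10010✓ 10011✓ 10100✓ 10110✓ 10111✓ 11001✓
Round 1: -0000✓ -0001✓ -0010✓ -0011✓ -0100✓ -0110✓ -1001✓ 0-000✓ 0-001✓ 0-010✓ 0-011✓ 0-100✓ 0-101✓ 0-110✓ 00-00✓ 00-01✓ 00-10✓ 000-0✓ 000-1✓ 0000-✓ 0001-✓ 001-0✓ 0010-✓ 01-00✓ 01-01✓ 01-10✓ 01-11✓ 010-0✓ 010-1✓ 0100-✓ 0101-✓ 011-0✓ 011-1✓ 0110-✓ 0111-✓ 1-001✓ 10-00✓ 10-10✓ 10-11✓ 100-0✓ 100-1✓ 1000-✓ 1001-✓ 101-0✓ 1011-✓
Round 2: --001 -0-00✓ -0-10✓ -00-0✓ -00-1✓ -000-✓ -001-✓ -01-0✓ 0--00✓ 0--01✓ 0--10✓ 0-0-0✓ 0-0-1✓ 0-00-✓ 0-01-✓ 0-1-0✓ 0-10-✓ 00--0✓ 00-0-✓ 000--✓ 01--0✓ 01--1✓ 01-0-✓ 01-1-✓ 010--✓ 011--✓ 10--0✓ 10-1- 100--✓
Round 3: -0--0 -00-- 0---0 0--0- 0-0-- 01---
PIs = {--001, -0--0, -00--, 0---0, 0--0-, 0-0--, 01---, 10-1-}
Coverage chart:
  m0: -0--0,-00--,0---0,0--0-,0-0--
  m1: --001,-00--,0--0-,0-0--
  m2: -0--0,-00--,0---0,0-0--
  m3: -00--,0-0--
  m4: -0--0,0---0,0--0-
  m5: 0--0- ←essential
  m6: -0--0,0---0
  m8: 0---0,0--0-,0-0--,01---
  m9: --001,0--0-,0-0--,01---
  m10: 0---0,0-0--,01---
  m11: 0-0--,01---
  m12: 0---0,0--0-,01---
  m13: 0--0-,01---
  m14: 0---0,01---
  m15: 01--- ←essential
  m16: -0--0,-00--
  m17: --001,-00--
  m18: -0--0,-00--,10-1-
  m19: -00--,10-1-
  m20: -0--0 ←essential
  m22: -0--0,10-1-
  m23: 10-1- ←essential
  m25: --001 ←essential
Essential: --001, -0--0, 0--0-, 01---, 10-1-
Petrick residual → -00--
Min cover (6 terms): c'd'e + b'e' + b'c' + a'd' + a'b + ab'd

6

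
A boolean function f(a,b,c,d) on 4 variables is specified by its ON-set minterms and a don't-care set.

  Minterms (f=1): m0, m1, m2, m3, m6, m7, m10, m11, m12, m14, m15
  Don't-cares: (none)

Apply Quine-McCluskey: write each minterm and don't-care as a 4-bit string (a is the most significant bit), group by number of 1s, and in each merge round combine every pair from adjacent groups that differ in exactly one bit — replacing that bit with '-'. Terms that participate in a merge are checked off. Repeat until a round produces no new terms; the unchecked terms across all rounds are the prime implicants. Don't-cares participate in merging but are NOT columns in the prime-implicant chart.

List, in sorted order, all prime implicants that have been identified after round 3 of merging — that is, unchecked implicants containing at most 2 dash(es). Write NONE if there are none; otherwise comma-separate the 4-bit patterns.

Round 0: 0000✓ 0001✓ 0010✓ 0011✓ 0110✓ 0111✓ 1010✓ 1011✓ 1100✓ 1110✓ 1111✓
Round 1: -010✓ -011✓ -110✓ -111✓ 0-10✓ 0-11✓ 00-0✓ 00-1✓ 000-✓ 001-✓ 011-✓ 1-10✓ 1-11✓ 101-✓ 11-0 111-✓
Round 2: --10✓ --11✓ -01-✓ -11-✓ 0-1-✓ 00-- 1-1-✓
Round 3: --1-
PIs = {--1-, 00--, 11-0}

00--, 11-0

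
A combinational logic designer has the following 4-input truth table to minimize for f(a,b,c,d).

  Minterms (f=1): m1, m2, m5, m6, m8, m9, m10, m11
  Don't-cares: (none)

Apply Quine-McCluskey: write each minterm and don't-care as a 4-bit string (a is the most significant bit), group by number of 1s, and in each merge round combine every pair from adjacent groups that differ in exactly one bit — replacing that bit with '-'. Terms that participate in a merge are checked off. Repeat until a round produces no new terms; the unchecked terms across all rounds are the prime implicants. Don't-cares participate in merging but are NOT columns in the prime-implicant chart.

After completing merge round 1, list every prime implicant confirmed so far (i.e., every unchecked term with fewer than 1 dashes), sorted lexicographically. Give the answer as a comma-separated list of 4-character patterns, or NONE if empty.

size-2^0 implicants → 0001(✓)  0010(✓)  0101(✓)  0110(✓)  1000(✓)  1001(✓)  1010(✓)  1011(✓)
size-2^1 implicants → -001  -010  0-01  0-10  10-0(✓)  10-1(✓)  100-(✓)  101-(✓)
size-2^2 implicants → 10--
Unchecked terms (primes): -001, -010, 0-01, 0-10, 10--

NONE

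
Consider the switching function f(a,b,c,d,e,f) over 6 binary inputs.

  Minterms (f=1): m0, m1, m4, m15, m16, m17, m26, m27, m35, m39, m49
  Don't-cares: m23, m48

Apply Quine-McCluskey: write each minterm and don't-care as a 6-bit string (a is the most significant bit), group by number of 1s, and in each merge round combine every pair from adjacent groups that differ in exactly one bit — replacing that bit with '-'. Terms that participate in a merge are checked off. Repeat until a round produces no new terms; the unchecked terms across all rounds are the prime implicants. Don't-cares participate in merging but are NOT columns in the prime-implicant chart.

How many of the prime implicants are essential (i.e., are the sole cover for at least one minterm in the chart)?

Round 0: 000000✓ 000001✓ 000100✓ 001111 010000✓ 010001✓ 010111 011010✓ 011011✓ 100011✓ 100111✓ 110000✓ 110001✓
Round 1: -10000✓ -10001✓ 0-0000✓ 0-0001✓ 000-00 00000-✓ 01000-✓ 01101- 100-11 11000-✓
Round 2: -1000- 0-000-
PIs = {-1000-, 0-000-, 000-00, 001111, 010111, 01101-, 100-11}
Coverage chart:
  m0: 0-000-,000-00
  m1: 0-000- ←essential
  m4: 000-00 ←essential
  m15: 001111 ←essential
  m16: -1000-,0-000-
  m17: -1000-,0-000-
  m26: 01101- ←essential
  m27: 01101- ←essential
  m35: 100-11 ←essential
  m39: 100-11 ←essential
  m49: -1000- ←essential
Essential: -1000-, 0-000-, 000-00, 001111, 01101-, 100-11

6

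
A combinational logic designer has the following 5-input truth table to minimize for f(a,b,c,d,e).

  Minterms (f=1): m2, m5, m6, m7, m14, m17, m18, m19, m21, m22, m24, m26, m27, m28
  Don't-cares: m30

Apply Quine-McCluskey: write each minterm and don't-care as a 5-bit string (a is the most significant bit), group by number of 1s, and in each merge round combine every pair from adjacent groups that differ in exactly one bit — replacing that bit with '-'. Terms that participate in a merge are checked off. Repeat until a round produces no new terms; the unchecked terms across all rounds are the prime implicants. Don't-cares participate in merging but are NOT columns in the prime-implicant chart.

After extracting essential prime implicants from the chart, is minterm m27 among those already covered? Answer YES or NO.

size-2^0 implicants → 00010(✓)  00101(✓)  00110(✓)  00111(✓)  01110(✓)  10001(✓)  10010(✓)  10011(✓)  10101(✓)  10110(✓)  11000(✓)  11010(✓)  11011(✓)  11100(✓)  11110(✓)
size-2^1 implicants → -0010(✓)  -0101  -0110(✓)  -1110(✓)  0-110(✓)  00-10(✓)  001-1  0011-  1-010(✓)  1-011(✓)  1-110(✓)  10-01  10-10(✓)  100-1  1001-(✓)  11-00(✓)  11-10(✓)  110-0(✓)  1101-(✓)  111-0(✓)
size-2^2 implicants → --110  -0-10  1--10  1-01-  11--0
Unchecked terms (primes): --110, -0-10, -0101, 001-1, 0011-, 1--10, 1-01-, 10-01, 100-1, 11--0
Minterm coverage:
  m2 ⊆ -0-10 [E]
  m5 ⊆ -0101,001-1
  m6 ⊆ --110,-0-10,0011-
  m7 ⊆ 001-1,0011-
  m14 ⊆ --110 [E]
  m17 ⊆ 10-01,100-1
  m18 ⊆ -0-10,1--10,1-01-
  m19 ⊆ 1-01-,100-1
  m21 ⊆ -0101,10-01
  m22 ⊆ --110,-0-10,1--10
  m24 ⊆ 11--0 [E]
  m26 ⊆ 1--10,1-01-,11--0
  m27 ⊆ 1-01- [E]
  m28 ⊆ 11--0 [E]
E = {--110, -0-10, 1-01-, 11--0}

YES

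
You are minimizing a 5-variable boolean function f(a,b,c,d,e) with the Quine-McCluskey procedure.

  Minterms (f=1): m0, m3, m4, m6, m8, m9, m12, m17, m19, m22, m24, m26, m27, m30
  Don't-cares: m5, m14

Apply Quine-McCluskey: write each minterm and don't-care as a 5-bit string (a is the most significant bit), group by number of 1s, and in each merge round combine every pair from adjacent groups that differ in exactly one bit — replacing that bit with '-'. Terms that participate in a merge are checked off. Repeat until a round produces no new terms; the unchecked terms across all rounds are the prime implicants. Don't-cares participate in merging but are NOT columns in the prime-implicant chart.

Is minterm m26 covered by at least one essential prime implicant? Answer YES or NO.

NO

[col 0] 00000*, 00011*, 00100*, 00101*, 00110*, 01000*, 01001*, 01100*, 01110*, 10001*, 10011*, 10110*, 11000*, 11010*, 11011*, 11110*
[col 1] -0011, -0110*, -1000, -1110*, 0-000*, 0-100*, 0-110*, 00-00*, 001-0*, 0010-, 01-00*, 0100-, 011-0*, 1-011, 1-110*, 100-1, 11-10, 110-0, 1101-
[col 2] --110, 0--00, 0-1-0
Prime implicants: --110, -0011, -1000, 0--00, 0-1-0, 0010-, 0100-, 1-011, 100-1, 11-10, 110-0, 1101-
PI chart (minterm → PIs covering it):
  0 | 0--00  (sole → essential)
  3 | -0011  (sole → essential)
  4 | 0--00,0-1-0,0010-
  6 | --110,0-1-0
  8 | -1000,0--00,0100-
  9 | 0100-  (sole → essential)
  12 | 0--00,0-1-0
  17 | 100-1  (sole → essential)
  19 | -0011,1-011,100-1
  22 | --110  (sole → essential)
  24 | -1000,110-0
  26 | 11-10,110-0,1101-
  27 | 1-011,1101-
  30 | --110,11-10
Essential prime implicants: --110, -0011, 0--00, 0100-, 100-1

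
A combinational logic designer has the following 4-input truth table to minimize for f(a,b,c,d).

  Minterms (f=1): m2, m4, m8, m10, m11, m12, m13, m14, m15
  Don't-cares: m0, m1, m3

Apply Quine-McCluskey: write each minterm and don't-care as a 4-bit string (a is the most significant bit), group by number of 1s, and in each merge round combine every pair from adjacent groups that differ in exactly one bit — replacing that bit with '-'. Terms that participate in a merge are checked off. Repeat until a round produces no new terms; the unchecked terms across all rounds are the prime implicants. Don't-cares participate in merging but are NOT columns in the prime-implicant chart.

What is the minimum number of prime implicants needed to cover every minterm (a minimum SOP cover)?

3

size-2^0 implicants → 0000(✓)  0001(✓)  0010(✓)  0011(✓)  0100(✓)  1000(✓)  1010(✓)  1011(✓)  1100(✓)  1101(✓)  1110(✓)  1111(✓)
size-2^1 implicants → -000(✓)  -010(✓)  -011(✓)  -100(✓)  0-00(✓)  00-0(✓)  00-1(✓)  000-(✓)  001-(✓)  1-00(✓)  1-10(✓)  1-11(✓)  10-0(✓)  101-(✓)  11-0(✓)  11-1(✓)  110-(✓)  111-(✓)
size-2^2 implicants → --00  -0-0  -01-  00--  1--0  1-1-  11--
Unchecked terms (primes): --00, -0-0, -01-, 00--, 1--0, 1-1-, 11--
Minterm coverage:
  m2 ⊆ -0-0,-01-,00--
  m4 ⊆ --00 [E]
  m8 ⊆ --00,-0-0,1--0
  m10 ⊆ -0-0,-01-,1--0,1-1-
  m11 ⊆ -01-,1-1-
  m12 ⊆ --00,1--0,11--
  m13 ⊆ 11-- [E]
  m14 ⊆ 1--0,1-1-,11--
  m15 ⊆ 1-1-,11--
E = {--00, 11--}
Petrick residual → -01-
Cover = c'd' + b'c + ab  |cover|=3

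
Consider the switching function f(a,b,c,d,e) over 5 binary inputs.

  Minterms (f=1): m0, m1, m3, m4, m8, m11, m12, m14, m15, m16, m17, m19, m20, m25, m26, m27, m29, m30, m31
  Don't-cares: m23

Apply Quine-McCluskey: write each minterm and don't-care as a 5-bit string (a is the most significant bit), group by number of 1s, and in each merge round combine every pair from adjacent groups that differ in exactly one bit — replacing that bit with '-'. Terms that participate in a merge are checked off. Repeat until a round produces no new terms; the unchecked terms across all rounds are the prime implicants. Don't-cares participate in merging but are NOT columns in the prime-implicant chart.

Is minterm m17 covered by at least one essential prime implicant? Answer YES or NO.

NO

size-2^0 implicants → 00000(✓)  00001(✓)  00011(✓)  00100(✓)  01000(✓)  01011(✓)  01100(✓)  01110(✓)  01111(✓)  10000(✓)  10001(✓)  10011(✓)  10100(✓)  10111(✓)  11001(✓)  11010(✓)  11011(✓)  11101(✓)  11110(✓)  11111(✓)
size-2^1 implicants → -0000(✓)  -0001(✓)  -0011(✓)  -0100(✓)  -1011(✓)  -1110(✓)  -1111(✓)  0-000(✓)  0-011(✓)  0-100(✓)  00-00(✓)  000-1(✓)  0000-(✓)  01-00(✓)  01-11(✓)  011-0  0111-(✓)  1-001(✓)  1-011(✓)  1-111(✓)  10-00(✓)  10-11(✓)  100-1(✓)  1000-(✓)  11-01(✓)  11-10(✓)  11-11(✓)  110-1(✓)  1101-(✓)  111-1(✓)  1111-(✓)
size-2^2 implicants → --011  -0-00  -00-1  -000-  -1-11  -111-  0--00  1--11  1-0-1  11--1  11-1-
Unchecked terms (primes): --011, -0-00, -00-1, -000-, -1-11, -111-, 0--00, 011-0, 1--11, 1-0-1, 11--1, 11-1-
Minterm coverage:
  m0 ⊆ -0-00,-000-,0--00
  m1 ⊆ -00-1,-000-
  m3 ⊆ --011,-00-1
  m4 ⊆ -0-00,0--00
  m8 ⊆ 0--00 [E]
  m11 ⊆ --011,-1-11
  m12 ⊆ 0--00,011-0
  m14 ⊆ -111-,011-0
  m15 ⊆ -1-11,-111-
  m16 ⊆ -0-00,-000-
  m17 ⊆ -00-1,-000-,1-0-1
  m19 ⊆ --011,-00-1,1--11,1-0-1
  m20 ⊆ -0-00 [E]
  m25 ⊆ 1-0-1,11--1
  m26 ⊆ 11-1- [E]
  m27 ⊆ --011,-1-11,1--11,1-0-1,11--1,11-1-
  m29 ⊆ 11--1 [E]
  m30 ⊆ -111-,11-1-
  m31 ⊆ -1-11,-111-,1--11,11--1,11-1-
E = {-0-00, 0--00, 11--1, 11-1-}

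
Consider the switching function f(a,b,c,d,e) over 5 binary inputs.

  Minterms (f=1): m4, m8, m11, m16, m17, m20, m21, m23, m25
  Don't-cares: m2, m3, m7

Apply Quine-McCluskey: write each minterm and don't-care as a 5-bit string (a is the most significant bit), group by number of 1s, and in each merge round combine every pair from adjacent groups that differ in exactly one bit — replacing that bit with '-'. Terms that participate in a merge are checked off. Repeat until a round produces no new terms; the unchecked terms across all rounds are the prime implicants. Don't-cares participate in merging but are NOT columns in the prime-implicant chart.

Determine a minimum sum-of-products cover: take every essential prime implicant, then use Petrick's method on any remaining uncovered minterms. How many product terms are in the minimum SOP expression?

Round 0: 00010✓ 00011✓ 00100✓ 00111✓ 01000 01011✓ 10000✓ 10001✓ 10100✓ 10101✓ 10111✓ 11001✓
Round 1: -0100 -0111 0-011 00-11 0001- 1-001 10-00✓ 10-01✓ 1000-✓ 101-1 1010-✓
Round 2: 10-0-
PIs = {-0100, -0111, 0-011, 00-11, 0001-, 01000, 1-001, 10-0-, 101-1}
Coverage chart:
  m4: -0100 ←essential
  m8: 01000 ←essential
  m11: 0-011 ←essential
  m16: 10-0- ←essential
  m17: 1-001,10-0-
  m20: -0100,10-0-
  m21: 10-0-,101-1
  m23: -0111,101-1
  m25: 1-001 ←essential
Essential: -0100, 0-011, 01000, 1-001, 10-0-
Petrick residual → -0111
Min cover (6 terms): b'cd'e' + b'cde + a'c'de + a'bc'd'e' + ac'd'e + ab'd'

6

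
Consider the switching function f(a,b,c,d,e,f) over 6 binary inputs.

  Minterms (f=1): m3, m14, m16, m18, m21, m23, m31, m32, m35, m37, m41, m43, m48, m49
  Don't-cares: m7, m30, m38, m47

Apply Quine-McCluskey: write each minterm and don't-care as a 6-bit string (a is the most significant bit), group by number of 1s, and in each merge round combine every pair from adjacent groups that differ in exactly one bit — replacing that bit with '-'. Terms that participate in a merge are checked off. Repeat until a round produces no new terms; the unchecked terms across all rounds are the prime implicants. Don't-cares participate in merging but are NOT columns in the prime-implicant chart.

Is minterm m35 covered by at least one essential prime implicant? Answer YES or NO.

[col 0] 000011*, 000111*, 001110*, 010000*, 010010*, 010101*, 010111*, 011110*, 011111*, 100000*, 100011*, 100101, 100110, 101001*, 101011*, 101111*, 110000*, 110001*
[col 1] -00011, -10000, 0-0111, 0-1110, 000-11, 01-111, 0100-0, 0101-1, 01111-, 1-0000, 10-011, 101-11, 1010-1, 11000-
Prime implicants: -00011, -10000, 0-0111, 0-1110, 000-11, 01-111, 0100-0, 0101-1, 01111-, 1-0000, 10-011, 100101, 100110, 101-11, 1010-1, 11000-
PI chart (minterm → PIs covering it):
  3 | -00011,000-11
  14 | 0-1110  (sole → essential)
  16 | -10000,0100-0
  18 | 0100-0  (sole → essential)
  21 | 0101-1  (sole → essential)
  23 | 0-0111,01-111,0101-1
  31 | 01-111,01111-
  32 | 1-0000  (sole → essential)
  35 | -00011,10-011
  37 | 100101  (sole → essential)
  41 | 1010-1  (sole → essential)
  43 | 10-011,101-11,1010-1
  48 | -10000,1-0000,11000-
  49 | 11000-  (sole → essential)
Essential prime implicants: 0-1110, 0100-0, 0101-1, 1-0000, 100101, 1010-1, 11000-

NO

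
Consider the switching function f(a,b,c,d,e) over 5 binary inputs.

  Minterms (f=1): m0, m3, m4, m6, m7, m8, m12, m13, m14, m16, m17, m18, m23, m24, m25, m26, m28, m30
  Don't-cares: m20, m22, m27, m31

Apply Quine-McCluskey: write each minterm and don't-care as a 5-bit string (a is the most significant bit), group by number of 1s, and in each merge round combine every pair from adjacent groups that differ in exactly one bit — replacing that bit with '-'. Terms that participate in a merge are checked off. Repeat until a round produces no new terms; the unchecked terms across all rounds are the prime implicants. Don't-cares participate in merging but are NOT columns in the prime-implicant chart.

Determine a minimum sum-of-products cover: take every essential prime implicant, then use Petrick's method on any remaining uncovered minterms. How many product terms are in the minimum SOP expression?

size-2^0 implicants → 00000(✓)  00011(✓)  00100(✓)  00110(✓)  00111(✓)  01000(✓)  01100(✓)  01101(✓)  01110(✓)  10000(✓)  10001(✓)  10010(✓)  10100(✓)  10110(✓)  10111(✓)  11000(✓)  11001(✓)  11010(✓)  11011(✓)  11100(✓)  11110(✓)  11111(✓)
size-2^1 implicants → -0000(✓)  -0100(✓)  -0110(✓)  -0111(✓)  -1000(✓)  -1100(✓)  -1110(✓)  0-000(✓)  0-100(✓)  0-110(✓)  00-00(✓)  00-11  001-0(✓)  0011-(✓)  01-00(✓)  011-0(✓)  0110-  1-000(✓)  1-001(✓)  1-010(✓)  1-100(✓)  1-110(✓)  1-111(✓)  10-00(✓)  10-10(✓)  100-0(✓)  1000-(✓)  101-0(✓)  1011-(✓)  11-00(✓)  11-10(✓)  11-11(✓)  110-0(✓)  110-1(✓)  1100-(✓)  1101-(✓)  111-0(✓)  1111-(✓)
size-2^2 implicants → --000(✓)  --100(✓)  --110(✓)  -0-00(✓)  -01-0(✓)  -011-  -1-00(✓)  -11-0(✓)  0--00(✓)  0-1-0(✓)  1--00(✓)  1--10(✓)  1-0-0(✓)  1-00-  1-1-0(✓)  1-11-  10--0(✓)  11--0(✓)  11-1-  110--
size-2^3 implicants → ---00  --1-0  1---0
Unchecked terms (primes): ---00, --1-0, -011-, 00-11, 0110-, 1---0, 1-00-, 1-11-, 11-1-, 110--
Minterm coverage:
  m0 ⊆ ---00 [E]
  m3 ⊆ 00-11 [E]
  m4 ⊆ ---00,--1-0
  m6 ⊆ --1-0,-011-
  m7 ⊆ -011-,00-11
  m8 ⊆ ---00 [E]
  m12 ⊆ ---00,--1-0,0110-
  m13 ⊆ 0110- [E]
  m14 ⊆ --1-0 [E]
  m16 ⊆ ---00,1---0,1-00-
  m17 ⊆ 1-00- [E]
  m18 ⊆ 1---0 [E]
  m23 ⊆ -011-,1-11-
  m24 ⊆ ---00,1---0,1-00-,110--
  m25 ⊆ 1-00-,110--
  m26 ⊆ 1---0,11-1-,110--
  m28 ⊆ ---00,--1-0,1---0
  m30 ⊆ --1-0,1---0,1-11-,11-1-
E = {---00, --1-0, 00-11, 0110-, 1---0, 1-00-}
Petrick residual → -011-
Cover = d'e' + ce' + b'cd + a'b'de + a'bcd' + ae' + ac'd'  |cover|=7

7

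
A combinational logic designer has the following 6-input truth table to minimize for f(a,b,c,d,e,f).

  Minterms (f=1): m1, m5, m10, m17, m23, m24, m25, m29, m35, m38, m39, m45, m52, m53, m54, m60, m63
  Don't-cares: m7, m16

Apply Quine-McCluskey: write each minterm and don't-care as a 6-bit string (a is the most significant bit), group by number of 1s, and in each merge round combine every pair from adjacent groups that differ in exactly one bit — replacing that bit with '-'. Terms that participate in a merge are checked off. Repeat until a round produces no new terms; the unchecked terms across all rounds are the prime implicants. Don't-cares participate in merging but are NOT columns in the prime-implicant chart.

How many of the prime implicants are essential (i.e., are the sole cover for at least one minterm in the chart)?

Round 0: 000001✓ 000101✓ 000111✓ 001010 010000✓ 010001✓ 010111✓ 011000✓ 011001✓ 011101✓ 100011✓ 100110✓ 100111✓ 101101 110100✓ 110101✓ 110110✓ 111100✓ 111111
Round 1: -00111 0-0001 0-0111 000-01 0001-1 01-000✓ 01-001✓ 01000-✓ 011-01 01100-✓ 1-0110 100-11 10011- 11-100 1101-0 11010-
Round 2: 01-00-
PIs = {-00111, 0-0001, 0-0111, 000-01, 0001-1, 001010, 01-00-, 011-01, 1-0110, 100-11, 10011-, 101101, 11-100, 1101-0, 11010-, 111111}
Coverage chart:
  m1: 0-0001,000-01
  m5: 000-01,0001-1
  m10: 001010 ←essential
  m17: 0-0001,01-00-
  m23: 0-0111 ←essential
  m24: 01-00- ←essential
  m25: 01-00-,011-01
  m29: 011-01 ←essential
  m35: 100-11 ←essential
  m38: 1-0110,10011-
  m39: -00111,100-11,10011-
  m45: 101101 ←essential
  m52: 11-100,1101-0,11010-
  m53: 11010- ←essential
  m54: 1-0110,1101-0
  m60: 11-100 ←essential
  m63: 111111 ←essential
Essential: 0-0111, 001010, 01-00-, 011-01, 100-11, 101101, 11-100, 11010-, 111111

9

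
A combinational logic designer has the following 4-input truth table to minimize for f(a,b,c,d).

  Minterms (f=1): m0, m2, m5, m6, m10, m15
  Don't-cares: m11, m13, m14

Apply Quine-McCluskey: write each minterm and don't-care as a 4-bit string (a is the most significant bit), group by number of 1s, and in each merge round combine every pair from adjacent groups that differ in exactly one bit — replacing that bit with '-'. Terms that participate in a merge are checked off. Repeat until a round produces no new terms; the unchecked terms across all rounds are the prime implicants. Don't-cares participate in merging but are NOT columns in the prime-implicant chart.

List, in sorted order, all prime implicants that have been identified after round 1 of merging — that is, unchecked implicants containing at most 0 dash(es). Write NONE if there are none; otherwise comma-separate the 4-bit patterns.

size-2^0 implicants → 0000(✓)  0010(✓)  0101(✓)  0110(✓)  1010(✓)  1011(✓)  1101(✓)  1110(✓)  1111(✓)
size-2^1 implicants → -010(✓)  -101  -110(✓)  0-10(✓)  00-0  1-10(✓)  1-11(✓)  101-(✓)  11-1  111-(✓)
size-2^2 implicants → --10  1-1-
Unchecked terms (primes): --10, -101, 00-0, 1-1-, 11-1

NONE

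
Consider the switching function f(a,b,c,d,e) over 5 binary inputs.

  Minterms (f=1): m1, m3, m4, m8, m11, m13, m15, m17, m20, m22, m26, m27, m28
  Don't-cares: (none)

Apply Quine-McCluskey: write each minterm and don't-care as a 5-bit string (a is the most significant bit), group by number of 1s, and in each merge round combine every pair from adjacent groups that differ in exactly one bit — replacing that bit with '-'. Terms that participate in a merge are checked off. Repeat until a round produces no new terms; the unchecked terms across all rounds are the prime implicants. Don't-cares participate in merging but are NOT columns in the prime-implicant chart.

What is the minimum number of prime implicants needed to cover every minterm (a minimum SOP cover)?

8

[col 0] 00001*, 00011*, 00100*, 01000, 01011*, 01101*, 01111*, 10001*, 10100*, 10110*, 11010*, 11011*, 11100*
[col 1] -0001, -0100, -1011, 0-011, 000-1, 01-11, 011-1, 1-100, 101-0, 1101-
Prime implicants: -0001, -0100, -1011, 0-011, 000-1, 01-11, 01000, 011-1, 1-100, 101-0, 1101-
PI chart (minterm → PIs covering it):
  1 | -0001,000-1
  3 | 0-011,000-1
  4 | -0100  (sole → essential)
  8 | 01000  (sole → essential)
  11 | -1011,0-011,01-11
  13 | 011-1  (sole → essential)
  15 | 01-11,011-1
  17 | -0001  (sole → essential)
  20 | -0100,1-100,101-0
  22 | 101-0  (sole → essential)
  26 | 1101-  (sole → essential)
  27 | -1011,1101-
  28 | 1-100  (sole → essential)
Essential prime implicants: -0001, -0100, 01000, 011-1, 1-100, 101-0, 1101-
Petrick residual → 0-011
Minimum SOP uses 8 PIs: b'c'd'e + b'cd'e' + a'c'de + a'bc'd'e' + a'bce + acd'e' + ab'ce' + abc'd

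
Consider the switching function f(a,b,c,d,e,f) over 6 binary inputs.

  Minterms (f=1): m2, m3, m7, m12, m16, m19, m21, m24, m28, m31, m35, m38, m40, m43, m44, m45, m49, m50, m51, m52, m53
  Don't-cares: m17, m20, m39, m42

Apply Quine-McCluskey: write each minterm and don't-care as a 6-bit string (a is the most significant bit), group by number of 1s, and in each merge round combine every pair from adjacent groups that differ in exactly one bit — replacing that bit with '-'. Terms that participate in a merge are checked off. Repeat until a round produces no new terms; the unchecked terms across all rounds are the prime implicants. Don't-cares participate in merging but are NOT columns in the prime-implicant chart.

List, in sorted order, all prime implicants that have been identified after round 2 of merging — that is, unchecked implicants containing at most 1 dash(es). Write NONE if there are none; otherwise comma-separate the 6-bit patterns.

Round 0: 000010✓ 000011✓ 000111✓ 001100✓ 010000✓ 010001✓ 010011✓ 010100✓ 010101✓ 011000✓ 011100✓ 011111 100011✓ 100110✓ 100111✓ 101000✓ 101010✓ 101011✓ 101100✓ 101101✓ 110001✓ 110010✓ 110011✓ 110100✓ 110101✓
Round 1: -00011✓ -00111✓ -01100 -10001✓ -10011✓ -10100✓ -10101✓ 0-0011✓ 0-1100 000-11✓ 00001- 01-000✓ 01-100✓ 010-00✓ 010-01✓ 0100-1✓ 01000-✓ 01010-✓ 011-00✓ 1-0011✓ 10-011 100-11✓ 10011- 101-00 1010-0 10101- 10110- 110-01✓ 1100-1✓ 11001- 11010-✓
Round 2: --0011 -00-11 -10-01 -100-1 -1010- 01--00 010-0-
PIs = {--0011, -00-11, -01100, -10-01, -100-1, -1010-, 0-1100, 00001-, 01--00, 010-0-, 011111, 10-011, 10011-, 101-00, 1010-0, 10101-, 10110-, 11001-}

-01100, 0-1100, 00001-, 011111, 10-011, 10011-, 101-00, 1010-0, 10101-, 10110-, 11001-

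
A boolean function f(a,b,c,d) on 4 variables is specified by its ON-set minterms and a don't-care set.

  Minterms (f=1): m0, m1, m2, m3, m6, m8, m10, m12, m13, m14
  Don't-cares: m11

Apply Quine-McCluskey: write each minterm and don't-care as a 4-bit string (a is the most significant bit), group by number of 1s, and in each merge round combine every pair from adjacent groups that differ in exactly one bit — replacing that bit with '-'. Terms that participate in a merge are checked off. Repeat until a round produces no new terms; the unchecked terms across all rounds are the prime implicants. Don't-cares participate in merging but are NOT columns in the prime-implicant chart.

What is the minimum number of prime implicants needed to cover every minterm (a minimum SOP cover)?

Round 0: 0000✓ 0001✓ 0010✓ 0011✓ 0110✓ 1000✓ 1010✓ 1011✓ 1100✓ 1101✓ 1110✓
Round 1: -000✓ -010✓ -011✓ -110✓ 0-10✓ 00-0✓ 00-1✓ 000-✓ 001-✓ 1-00✓ 1-10✓ 10-0✓ 101-✓ 11-0✓ 110-
Round 2: --10 -0-0 -01- 00-- 1--0
PIs = {--10, -0-0, -01-, 00--, 1--0, 110-}
Coverage chart:
  m0: -0-0,00--
  m1: 00-- ←essential
  m2: --10,-0-0,-01-,00--
  m3: -01-,00--
  m6: --10 ←essential
  m8: -0-0,1--0
  m10: --10,-0-0,-01-,1--0
  m12: 1--0,110-
  m13: 110- ←essential
  m14: --10,1--0
Essential: --10, 00--, 110-
Petrick residual → -0-0
Min cover (4 terms): cd' + b'd' + a'b' + abc'

4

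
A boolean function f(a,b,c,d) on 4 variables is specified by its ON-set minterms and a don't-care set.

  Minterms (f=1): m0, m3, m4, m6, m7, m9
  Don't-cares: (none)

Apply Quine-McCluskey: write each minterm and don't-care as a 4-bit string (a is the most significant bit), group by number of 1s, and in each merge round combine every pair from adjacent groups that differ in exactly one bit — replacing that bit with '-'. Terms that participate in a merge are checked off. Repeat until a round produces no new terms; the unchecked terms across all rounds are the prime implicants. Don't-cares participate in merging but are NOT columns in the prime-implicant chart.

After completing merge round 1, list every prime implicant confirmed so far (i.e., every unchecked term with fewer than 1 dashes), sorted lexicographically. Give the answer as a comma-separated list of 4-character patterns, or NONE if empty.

1001

size-2^0 implicants → 0000(✓)  0011(✓)  0100(✓)  0110(✓)  0111(✓)  1001
size-2^1 implicants → 0-00  0-11  01-0  011-
Unchecked terms (primes): 0-00, 0-11, 01-0, 011-, 1001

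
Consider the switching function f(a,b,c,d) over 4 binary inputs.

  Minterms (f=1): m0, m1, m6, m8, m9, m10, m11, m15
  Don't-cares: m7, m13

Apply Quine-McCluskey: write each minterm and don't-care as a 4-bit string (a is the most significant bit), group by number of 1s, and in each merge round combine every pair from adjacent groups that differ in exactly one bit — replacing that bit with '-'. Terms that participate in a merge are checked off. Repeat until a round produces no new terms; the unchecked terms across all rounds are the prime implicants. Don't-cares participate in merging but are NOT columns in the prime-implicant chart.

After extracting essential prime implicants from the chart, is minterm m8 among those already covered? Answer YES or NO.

Round 0: 0000✓ 0001✓ 0110✓ 0111✓ 1000✓ 1001✓ 1010✓ 1011✓ 1101✓ 1111✓
Round 1: -000✓ -001✓ -111 000-✓ 011- 1-01✓ 1-11✓ 10-0✓ 10-1✓ 100-✓ 101-✓ 11-1✓
Round 2: -00- 1--1 10--
PIs = {-00-, -111, 011-, 1--1, 10--}
Coverage chart:
  m0: -00- ←essential
  m1: -00- ←essential
  m6: 011- ←essential
  m8: -00-,10--
  m9: -00-,1--1,10--
  m10: 10-- ←essential
  m11: 1--1,10--
  m15: -111,1--1
Essential: -00-, 011-, 10--

YES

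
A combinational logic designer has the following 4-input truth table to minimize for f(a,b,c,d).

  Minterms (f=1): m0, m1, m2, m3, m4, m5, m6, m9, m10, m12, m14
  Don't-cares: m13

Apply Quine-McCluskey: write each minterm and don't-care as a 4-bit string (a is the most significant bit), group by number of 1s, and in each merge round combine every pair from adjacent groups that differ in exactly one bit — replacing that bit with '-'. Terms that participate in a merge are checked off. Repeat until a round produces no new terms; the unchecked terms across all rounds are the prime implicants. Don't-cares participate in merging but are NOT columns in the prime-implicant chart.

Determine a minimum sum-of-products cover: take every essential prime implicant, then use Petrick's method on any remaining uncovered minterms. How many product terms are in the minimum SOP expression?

size-2^0 implicants → 0000(✓)  0001(✓)  0010(✓)  0011(✓)  0100(✓)  0101(✓)  0110(✓)  1001(✓)  1010(✓)  1100(✓)  1101(✓)  1110(✓)
size-2^1 implicants → -001(✓)  -010(✓)  -100(✓)  -101(✓)  -110(✓)  0-00(✓)  0-01(✓)  0-10(✓)  00-0(✓)  00-1(✓)  000-(✓)  001-(✓)  01-0(✓)  010-(✓)  1-01(✓)  1-10(✓)  11-0(✓)  110-(✓)
size-2^2 implicants → --01  --10  -1-0  -10-  0--0  0-0-  00--
Unchecked terms (primes): --01, --10, -1-0, -10-, 0--0, 0-0-, 00--
Minterm coverage:
  m0 ⊆ 0--0,0-0-,00--
  m1 ⊆ --01,0-0-,00--
  m2 ⊆ --10,0--0,00--
  m3 ⊆ 00-- [E]
  m4 ⊆ -1-0,-10-,0--0,0-0-
  m5 ⊆ --01,-10-,0-0-
  m6 ⊆ --10,-1-0,0--0
  m9 ⊆ --01 [E]
  m10 ⊆ --10 [E]
  m12 ⊆ -1-0,-10-
  m14 ⊆ --10,-1-0
E = {--01, --10, 00--}
Petrick residual → -1-0
Cover = c'd + cd' + bd' + a'b'  |cover|=4

4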